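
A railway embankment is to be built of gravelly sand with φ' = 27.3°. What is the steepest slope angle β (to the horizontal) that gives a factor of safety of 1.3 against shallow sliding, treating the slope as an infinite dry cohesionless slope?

β = 21.7°

For an infinite dry cohesionless slope FS = tanφ'/tanβ, so tanβ = tanφ' / FS.
tanβ = tan27.3° / 1.3 = 0.5161 / 1.3 = 0.3970
β = arctan(0.3970) = 21.65°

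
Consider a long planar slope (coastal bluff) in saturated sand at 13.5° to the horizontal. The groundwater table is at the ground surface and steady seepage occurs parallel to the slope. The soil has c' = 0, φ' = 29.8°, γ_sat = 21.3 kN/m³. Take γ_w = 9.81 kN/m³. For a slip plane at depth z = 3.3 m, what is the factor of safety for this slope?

With seepage parallel to the slope and the water table at the surface, the effective normal stress on the slip plane uses the buoyant unit weight γ' = γ_sat − γ_w while the driving shear stress uses γ_sat:
FS = [c' + γ' z cos²β tanφ'] / [γ_sat z sinβ cosβ]
(For c' = 0 this reduces to FS = (γ'/γ_sat)·tanφ'/tanβ.)
γ' = 21.3 − 9.81 = 11.49 kN/m³
Numerator = 0.0 + 11.49·3.3·cos²13.5°·tan29.8° = 0.0 + 11.49·3.3·0.9455·0.5727 = 20.532 kPa
Denominator = 21.3·3.3·sin13.5°·cos13.5° = 21.3·3.3·0.2334·0.9724 = 15.955 kPa
FS = 20.532 / 15.955 = 1.287

FS = 1.29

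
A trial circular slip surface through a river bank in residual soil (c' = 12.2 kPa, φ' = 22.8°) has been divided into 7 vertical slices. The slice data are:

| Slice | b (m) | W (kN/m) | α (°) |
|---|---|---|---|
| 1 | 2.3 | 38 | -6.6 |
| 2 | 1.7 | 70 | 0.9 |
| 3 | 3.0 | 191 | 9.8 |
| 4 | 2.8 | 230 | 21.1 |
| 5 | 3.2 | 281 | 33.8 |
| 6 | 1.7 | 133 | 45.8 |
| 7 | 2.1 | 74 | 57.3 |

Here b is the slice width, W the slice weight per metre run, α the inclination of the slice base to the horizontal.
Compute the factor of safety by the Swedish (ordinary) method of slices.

FS = 1.44

Ordinary method of slices: FS = Σ[c'·Δl_i + (W_i cosα_i)·tanφ'] / Σ W_i sinα_i, with Δl_i = b_i / cosα_i.
Slice 1: Δl = 2.3/cos(-6.6°) = 2.315 m; N'_1 = 38·cos(-6.6°) = 37.7; c'Δl = 28.25; W sinα = -4.4
Slice 2: Δl = 1.7/cos0.9° = 1.700 m; N'_2 = 70·cos0.9° = 70.0; c'Δl = 20.74; W sinα = 1.1
Slice 3: Δl = 3.0/cos9.8° = 3.044 m; N'_3 = 191·cos9.8° = 188.2; c'Δl = 37.14; W sinα = 32.5
Slice 4: Δl = 2.8/cos21.1° = 3.001 m; N'_4 = 230·cos21.1° = 214.6; c'Δl = 36.61; W sinα = 82.8
Slice 5: Δl = 3.2/cos33.8° = 3.851 m; N'_5 = 281·cos33.8° = 233.5; c'Δl = 46.98; W sinα = 156.3
Slice 6: Δl = 1.7/cos45.8° = 2.438 m; N'_6 = 133·cos45.8° = 92.7; c'Δl = 29.75; W sinα = 95.3
Slice 7: Δl = 2.1/cos57.3° = 3.887 m; N'_7 = 74·cos57.3° = 40.0; c'Δl = 47.42; W sinα = 62.3
Σc'Δl = 246.9 kN/m; ΣN' = 876.7 kN/m; ΣW sinα = 426.0 kN/m
Resisting = 246.9 + 876.7·tan22.8° = 246.9 + 368.5 = 615.4 kN/m
FS = 615.4 / 426.0 = 1.445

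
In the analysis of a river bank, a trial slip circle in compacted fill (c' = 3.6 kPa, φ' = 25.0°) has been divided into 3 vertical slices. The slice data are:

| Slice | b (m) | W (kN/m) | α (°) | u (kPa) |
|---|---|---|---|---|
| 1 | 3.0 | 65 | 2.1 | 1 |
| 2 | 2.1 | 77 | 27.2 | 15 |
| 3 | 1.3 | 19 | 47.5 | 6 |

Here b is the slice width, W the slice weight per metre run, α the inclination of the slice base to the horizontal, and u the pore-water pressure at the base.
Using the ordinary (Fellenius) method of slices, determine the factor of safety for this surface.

Ordinary method of slices: FS = Σ[c'·Δl_i + (W_i cosα_i − u_i·Δl_i)·tanφ'] / Σ W_i sinα_i, with Δl_i = b_i / cosα_i.
Slice 1: Δl = 3.0/cos2.1° = 3.002 m; N'_1 = 65·cos2.1° − 1·3.002 = 62.0; c'Δl = 10.81; W sinα = 2.4
Slice 2: Δl = 2.1/cos27.2° = 2.361 m; N'_2 = 77·cos27.2° − 15·2.361 = 33.1; c'Δl = 8.50; W sinα = 35.2
Slice 3: Δl = 1.3/cos47.5° = 1.924 m; N'_3 = 19·cos47.5° − 6·1.924 = 1.3; c'Δl = 6.93; W sinα = 14.0
Σc'Δl = 26.2 kN/m; ΣN' = 96.3 kN/m; ΣW sinα = 51.6 kN/m
Resisting = 26.2 + 96.3·tan25.0° = 26.2 + 44.9 = 71.1 kN/m
FS = 71.1 / 51.6 = 1.379

FS = 1.38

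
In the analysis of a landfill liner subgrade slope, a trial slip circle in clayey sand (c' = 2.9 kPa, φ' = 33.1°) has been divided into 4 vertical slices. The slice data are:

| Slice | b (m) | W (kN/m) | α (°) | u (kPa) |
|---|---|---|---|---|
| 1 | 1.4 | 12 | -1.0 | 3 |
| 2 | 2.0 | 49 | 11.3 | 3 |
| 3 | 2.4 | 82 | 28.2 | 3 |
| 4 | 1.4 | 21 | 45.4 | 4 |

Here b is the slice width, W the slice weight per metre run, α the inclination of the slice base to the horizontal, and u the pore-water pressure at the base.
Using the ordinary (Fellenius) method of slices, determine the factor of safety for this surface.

FS = 1.62

Ordinary method of slices: FS = Σ[c'·Δl_i + (W_i cosα_i − u_i·Δl_i)·tanφ'] / Σ W_i sinα_i, with Δl_i = b_i / cosα_i.
Slice 1: Δl = 1.4/cos(-1.0°) = 1.400 m; N'_1 = 12·cos(-1.0°) − 3·1.400 = 7.8; c'Δl = 4.06; W sinα = -0.2
Slice 2: Δl = 2.0/cos11.3° = 2.040 m; N'_2 = 49·cos11.3° − 3·2.040 = 41.9; c'Δl = 5.91; W sinα = 9.6
Slice 3: Δl = 2.4/cos28.2° = 2.723 m; N'_3 = 82·cos28.2° − 3·2.723 = 64.1; c'Δl = 7.90; W sinα = 38.7
Slice 4: Δl = 1.4/cos45.4° = 1.994 m; N'_4 = 21·cos45.4° − 4·1.994 = 6.8; c'Δl = 5.78; W sinα = 15.0
Σc'Δl = 23.7 kN/m; ΣN' = 120.6 kN/m; ΣW sinα = 63.1 kN/m
Resisting = 23.7 + 120.6·tan33.1° = 23.7 + 78.6 = 102.3 kN/m
FS = 102.3 / 63.1 = 1.621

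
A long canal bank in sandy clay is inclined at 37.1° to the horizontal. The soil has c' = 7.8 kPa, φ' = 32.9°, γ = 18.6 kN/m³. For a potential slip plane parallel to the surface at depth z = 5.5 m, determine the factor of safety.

FS = 1.01

For an infinite slope with a slip plane parallel to the surface (no pore pressure): FS = [c' + γz cos²β tanφ'] / [γz sinβ cosβ].
γz = 18.6·5.5 = 102.30 kN/m²
Numerator = 7.8 + 102.30·cos²37.1°·tan32.9° = 7.8 + 102.30·0.6361·0.6469 = 49.900 kPa
Denominator = 102.30·sin37.1°·cos37.1° = 102.30·0.6032·0.7976 = 49.217 kPa
FS = 49.900 / 49.217 = 1.014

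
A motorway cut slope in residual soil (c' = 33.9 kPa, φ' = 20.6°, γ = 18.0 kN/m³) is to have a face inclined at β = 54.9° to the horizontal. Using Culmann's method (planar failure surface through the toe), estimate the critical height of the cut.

H_c = 33.18 m

Culmann's analysis gives the critical failure plane at α_cr = (β + φ')/2 = (54.9 + 20.6)/2 = 37.8°, and the critical height
H_c = (4c'/γ) · sinβ cosφ' / [1 − cos(β − φ')]
    = (4·33.9/18.0) · sin54.9°·cos20.6° / [1 − cos(34.3°)]
    = 7.533 · 0.8181·0.9361 / [1 − 0.8261]
    = 7.533 · 0.7658 / 0.1739
    = 33.18 m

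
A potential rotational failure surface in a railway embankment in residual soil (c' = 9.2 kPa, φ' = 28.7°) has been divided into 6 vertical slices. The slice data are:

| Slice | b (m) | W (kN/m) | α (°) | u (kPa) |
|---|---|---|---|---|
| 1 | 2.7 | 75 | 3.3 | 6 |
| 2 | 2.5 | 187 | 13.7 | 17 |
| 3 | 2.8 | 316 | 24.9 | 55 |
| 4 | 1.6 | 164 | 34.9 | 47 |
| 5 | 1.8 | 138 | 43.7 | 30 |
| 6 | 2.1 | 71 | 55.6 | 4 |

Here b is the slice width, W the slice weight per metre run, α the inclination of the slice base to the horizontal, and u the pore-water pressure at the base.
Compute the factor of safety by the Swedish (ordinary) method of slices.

Ordinary method of slices: FS = Σ[c'·Δl_i + (W_i cosα_i − u_i·Δl_i)·tanφ'] / Σ W_i sinα_i, with Δl_i = b_i / cosα_i.
Slice 1: Δl = 2.7/cos3.3° = 2.704 m; N'_1 = 75·cos3.3° − 6·2.704 = 58.6; c'Δl = 24.88; W sinα = 4.3
Slice 2: Δl = 2.5/cos13.7° = 2.573 m; N'_2 = 187·cos13.7° − 17·2.573 = 137.9; c'Δl = 23.67; W sinα = 44.3
Slice 3: Δl = 2.8/cos24.9° = 3.087 m; N'_3 = 316·cos24.9° − 55·3.087 = 116.8; c'Δl = 28.40; W sinα = 133.0
Slice 4: Δl = 1.6/cos34.9° = 1.951 m; N'_4 = 164·cos34.9° − 47·1.951 = 42.8; c'Δl = 17.95; W sinα = 93.8
Slice 5: Δl = 1.8/cos43.7° = 2.490 m; N'_5 = 138·cos43.7° − 30·2.490 = 25.1; c'Δl = 22.91; W sinα = 95.3
Slice 6: Δl = 2.1/cos55.6° = 3.717 m; N'_6 = 71·cos55.6° − 4·3.717 = 25.2; c'Δl = 34.20; W sinα = 58.6
Σc'Δl = 152.0 kN/m; ΣN' = 406.6 kN/m; ΣW sinα = 429.4 kN/m
Resisting = 152.0 + 406.6·tan28.7° = 152.0 + 222.6 = 374.6 kN/m
FS = 374.6 / 429.4 = 0.872

FS = 0.87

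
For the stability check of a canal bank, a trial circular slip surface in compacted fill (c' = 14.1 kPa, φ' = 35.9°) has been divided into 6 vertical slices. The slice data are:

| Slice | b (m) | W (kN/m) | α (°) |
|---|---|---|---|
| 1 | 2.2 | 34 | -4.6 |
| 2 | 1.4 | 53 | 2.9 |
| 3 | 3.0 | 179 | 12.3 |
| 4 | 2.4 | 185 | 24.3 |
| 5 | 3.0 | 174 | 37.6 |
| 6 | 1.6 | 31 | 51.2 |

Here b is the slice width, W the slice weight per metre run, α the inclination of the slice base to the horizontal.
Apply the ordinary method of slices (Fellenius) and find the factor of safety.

Ordinary method of slices: FS = Σ[c'·Δl_i + (W_i cosα_i)·tanφ'] / Σ W_i sinα_i, with Δl_i = b_i / cosα_i.
Slice 1: Δl = 2.2/cos(-4.6°) = 2.207 m; N'_1 = 34·cos(-4.6°) = 33.9; c'Δl = 31.12; W sinα = -2.7
Slice 2: Δl = 1.4/cos2.9° = 1.402 m; N'_2 = 53·cos2.9° = 52.9; c'Δl = 19.77; W sinα = 2.7
Slice 3: Δl = 3.0/cos12.3° = 3.070 m; N'_3 = 179·cos12.3° = 174.9; c'Δl = 43.29; W sinα = 38.1
Slice 4: Δl = 2.4/cos24.3° = 2.633 m; N'_4 = 185·cos24.3° = 168.6; c'Δl = 37.13; W sinα = 76.1
Slice 5: Δl = 3.0/cos37.6° = 3.786 m; N'_5 = 174·cos37.6° = 137.9; c'Δl = 53.39; W sinα = 106.2
Slice 6: Δl = 1.6/cos51.2° = 2.553 m; N'_6 = 31·cos51.2° = 19.4; c'Δl = 36.00; W sinα = 24.2
Σc'Δl = 220.7 kN/m; ΣN' = 587.6 kN/m; ΣW sinα = 244.5 kN/m
Resisting = 220.7 + 587.6·tan35.9° = 220.7 + 425.4 = 646.1 kN/m
FS = 646.1 / 244.5 = 2.642

FS = 2.64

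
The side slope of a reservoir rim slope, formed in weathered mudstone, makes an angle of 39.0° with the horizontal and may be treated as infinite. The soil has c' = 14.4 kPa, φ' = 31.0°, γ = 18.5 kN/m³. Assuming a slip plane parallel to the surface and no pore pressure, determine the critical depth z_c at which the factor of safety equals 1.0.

Setting FS = 1.00 in FS = [c' + γz cos²β tanφ'] / [γz sinβ cosβ] and solving for z:
z = c' / [γ cosβ (FS·sinβ − cosβ·tanφ')]
  = 14.4 / [18.5·cos39.0°·(1.00·sin39.0° − cos39.0°·tan31.0°)]
  = 14.4 / [18.5·0.7771·(1.00·0.6293 − 0.7771·0.6009)]
  = 14.4 / 2.3343 = 6.169 m

z_c = 6.17 m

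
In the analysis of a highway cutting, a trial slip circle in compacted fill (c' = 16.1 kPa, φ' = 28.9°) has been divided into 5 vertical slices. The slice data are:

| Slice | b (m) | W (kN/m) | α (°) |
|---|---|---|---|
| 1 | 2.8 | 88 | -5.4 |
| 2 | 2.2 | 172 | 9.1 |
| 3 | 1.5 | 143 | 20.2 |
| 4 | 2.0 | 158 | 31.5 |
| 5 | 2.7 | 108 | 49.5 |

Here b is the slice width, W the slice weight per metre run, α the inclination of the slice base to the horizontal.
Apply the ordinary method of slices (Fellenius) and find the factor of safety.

FS = 2.32

Ordinary method of slices: FS = Σ[c'·Δl_i + (W_i cosα_i)·tanφ'] / Σ W_i sinα_i, with Δl_i = b_i / cosα_i.
Slice 1: Δl = 2.8/cos(-5.4°) = 2.812 m; N'_1 = 88·cos(-5.4°) = 87.6; c'Δl = 45.28; W sinα = -8.3
Slice 2: Δl = 2.2/cos9.1° = 2.228 m; N'_2 = 172·cos9.1° = 169.8; c'Δl = 35.87; W sinα = 27.2
Slice 3: Δl = 1.5/cos20.2° = 1.598 m; N'_3 = 143·cos20.2° = 134.2; c'Δl = 25.73; W sinα = 49.4
Slice 4: Δl = 2.0/cos31.5° = 2.346 m; N'_4 = 158·cos31.5° = 134.7; c'Δl = 37.77; W sinα = 82.6
Slice 5: Δl = 2.7/cos49.5° = 4.157 m; N'_5 = 108·cos49.5° = 70.1; c'Δl = 66.93; W sinα = 82.1
Σc'Δl = 211.6 kN/m; ΣN' = 596.5 kN/m; ΣW sinα = 233.0 kN/m
Resisting = 211.6 + 596.5·tan28.9° = 211.6 + 329.3 = 540.9 kN/m
FS = 540.9 / 233.0 = 2.322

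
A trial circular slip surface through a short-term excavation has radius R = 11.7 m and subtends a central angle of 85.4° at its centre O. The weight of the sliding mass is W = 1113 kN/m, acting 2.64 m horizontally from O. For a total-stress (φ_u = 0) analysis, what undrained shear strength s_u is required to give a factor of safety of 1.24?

s_u = 17.9 kPa

FS = s_u·L_a·R / (W·d), so s_u = FS·W·d / (L_a·R).
Arc length L_a = R·θ = 11.7·(85.4°·π/180) = 11.7·1.4905 = 17.44 m
s_u = 1.24·1113·2.64 / (17.44·11.7) = 3643.5 / 204.04 = 17.86 kPa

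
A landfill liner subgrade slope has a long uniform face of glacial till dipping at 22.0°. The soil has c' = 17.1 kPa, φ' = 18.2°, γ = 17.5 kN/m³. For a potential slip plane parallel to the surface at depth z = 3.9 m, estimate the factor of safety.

FS = 1.54

For an infinite slope with a slip plane parallel to the surface (no pore pressure): FS = [c' + γz cos²β tanφ'] / [γz sinβ cosβ].
γz = 17.5·3.9 = 68.25 kN/m²
Numerator = 17.1 + 68.25·cos²22.0°·tan18.2° = 17.1 + 68.25·0.8597·0.3288 = 36.391 kPa
Denominator = 68.25·sin22.0°·cos22.0° = 68.25·0.3746·0.9272 = 23.705 kPa
FS = 36.391 / 23.705 = 1.535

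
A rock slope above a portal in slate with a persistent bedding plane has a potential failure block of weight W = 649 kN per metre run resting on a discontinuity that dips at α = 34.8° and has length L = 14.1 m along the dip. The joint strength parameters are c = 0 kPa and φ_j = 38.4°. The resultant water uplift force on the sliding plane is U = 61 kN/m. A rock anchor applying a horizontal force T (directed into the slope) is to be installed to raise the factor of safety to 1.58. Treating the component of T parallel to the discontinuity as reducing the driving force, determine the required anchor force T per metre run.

T = 121 kN/m

Resolving forces along and normal to the sliding plane, with the horizontal anchor force T adding T·sinα to the effective normal force and T·cosα acting up the plane against the driving force:
FS = [cL + (W cosα − U + T sinα) tanφ_j] / [W sinα − T cosα]
Without the anchor: N' = 471.9 kN/m, driving T_d = 370.4 kN/m, resisting R = 0·14.1 + 471.9·tan38.4° = 374.0 kN/m, FS = 1.01.
Setting FS = 1.58 and solving for T:
1.58·(370.4 − T cos34.8°) = 374.0 + T sin34.8°·tan38.4°
T·(sin34.8°·tan38.4° + 1.58·cos34.8°) = 1.58·370.4 − 374.0
T·(0.5707·0.7926 + 1.58·0.8211) = 585.2 − 374.0 = 211.2
T·1.7498 = 211.2
T = 120.7 kN/m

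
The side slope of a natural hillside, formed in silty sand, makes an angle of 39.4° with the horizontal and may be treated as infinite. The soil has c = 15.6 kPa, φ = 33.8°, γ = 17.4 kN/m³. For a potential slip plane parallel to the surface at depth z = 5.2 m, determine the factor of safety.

For an infinite slope with a slip plane parallel to the surface (no pore pressure): FS = [c + γz cos²β tanφ] / [γz sinβ cosβ].
γz = 17.4·5.2 = 90.48 kN/m²
Numerator = 15.6 + 90.48·cos²39.4°·tan33.8° = 15.6 + 90.48·0.5971·0.6694 = 51.768 kPa
Denominator = 90.48·sin39.4°·cos39.4° = 90.48·0.6347·0.7727 = 44.378 kPa
FS = 51.768 / 44.378 = 1.167

FS = 1.17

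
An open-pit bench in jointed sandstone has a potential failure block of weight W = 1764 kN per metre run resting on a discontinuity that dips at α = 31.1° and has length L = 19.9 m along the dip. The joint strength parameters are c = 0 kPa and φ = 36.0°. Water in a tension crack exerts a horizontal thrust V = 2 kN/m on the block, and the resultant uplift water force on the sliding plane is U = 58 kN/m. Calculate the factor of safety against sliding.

FS = 1.16

Resolving the block weight along and normal to the plane and applying the Mohr–Coulomb strength on the joint:
N' = W cosα − U − V sinα = 1764·cos31.1° − 58 − 2·sin31.1° = 1451.4 kN/m
Driving force T = W sinα + V cosα = 1764·sin31.1° + 2·cos31.1° = 912.9 kN/m
Resisting force R = c·L + N'·tanφ = 0·19.9 + 1451.4·tan36.0° = 0.0 + 1054.5 = 1054.5 kN/m
FS = R / T = 1054.5 / 912.9 = 1.155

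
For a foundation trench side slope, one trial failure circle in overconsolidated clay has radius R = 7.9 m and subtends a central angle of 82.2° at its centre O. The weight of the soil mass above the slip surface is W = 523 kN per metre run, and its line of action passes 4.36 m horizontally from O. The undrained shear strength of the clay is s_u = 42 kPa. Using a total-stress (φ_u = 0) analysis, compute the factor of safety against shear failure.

FS = 1.65

Taking moments about the centre O, the resisting moment is provided by the undrained shear strength acting along the arc:
Arc length L_a = R·θ = 7.9·(82.2°·π/180) = 7.9·1.4347 = 11.33 m
M_R = s_u·L_a·R = 42·11.33·7.9 = 3760.6 kN·m/m
M_D = W·d = 523·4.36 = 2280.3 kN·m/m
FS = M_R / M_D = 3760.6 / 2280.3 = 1.649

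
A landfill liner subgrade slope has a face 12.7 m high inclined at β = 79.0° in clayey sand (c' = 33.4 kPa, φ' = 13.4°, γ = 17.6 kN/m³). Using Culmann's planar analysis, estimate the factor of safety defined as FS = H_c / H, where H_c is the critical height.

H_c = (4c'/γ) · sinβ cosφ' / [1 − cos(β − φ')]
    = (4·33.4/17.6) · sin79.0°·cos13.4° / [1 − cos65.6°]
    = 7.591 · 0.9549 / 0.5869 = 12.35 m
FS = H_c / H = 12.35 / 12.7 = 0.972

FS = 0.97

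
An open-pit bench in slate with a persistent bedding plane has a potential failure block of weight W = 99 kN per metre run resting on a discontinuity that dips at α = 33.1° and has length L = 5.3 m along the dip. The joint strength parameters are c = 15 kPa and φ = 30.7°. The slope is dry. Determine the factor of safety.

FS = 2.38

Resolving the block weight along and normal to the plane and applying the Mohr–Coulomb strength on the joint:
N' = W cosα = 99·cos33.1° = 82.9 kN/m
Driving force T = W sinα = 99·sin33.1° = 54.1 kN/m
Resisting force R = c·L + N'·tanφ = 15·5.3 + 82.9·tan30.7° = 79.5 + 49.2 = 128.7 kN/m
FS = R / T = 128.7 / 54.1 = 2.381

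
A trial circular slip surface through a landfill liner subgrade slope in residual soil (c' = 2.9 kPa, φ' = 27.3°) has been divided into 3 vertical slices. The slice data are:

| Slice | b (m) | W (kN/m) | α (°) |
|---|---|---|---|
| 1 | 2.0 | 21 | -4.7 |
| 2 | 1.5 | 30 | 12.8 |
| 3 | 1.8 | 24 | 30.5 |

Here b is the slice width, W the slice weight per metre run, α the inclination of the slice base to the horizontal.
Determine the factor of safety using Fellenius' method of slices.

Ordinary method of slices: FS = Σ[c'·Δl_i + (W_i cosα_i)·tanφ'] / Σ W_i sinα_i, with Δl_i = b_i / cosα_i.
Slice 1: Δl = 2.0/cos(-4.7°) = 2.007 m; N'_1 = 21·cos(-4.7°) = 20.9; c'Δl = 5.82; W sinα = -1.7
Slice 2: Δl = 1.5/cos12.8° = 1.538 m; N'_2 = 30·cos12.8° = 29.3; c'Δl = 4.46; W sinα = 6.6
Slice 3: Δl = 1.8/cos30.5° = 2.089 m; N'_3 = 24·cos30.5° = 20.7; c'Δl = 6.06; W sinα = 12.2
Σc'Δl = 16.3 kN/m; ΣN' = 70.9 kN/m; ΣW sinα = 17.1 kN/m
Resisting = 16.3 + 70.9·tan27.3° = 16.3 + 36.6 = 52.9 kN/m
FS = 52.9 / 17.1 = 3.093

FS = 3.09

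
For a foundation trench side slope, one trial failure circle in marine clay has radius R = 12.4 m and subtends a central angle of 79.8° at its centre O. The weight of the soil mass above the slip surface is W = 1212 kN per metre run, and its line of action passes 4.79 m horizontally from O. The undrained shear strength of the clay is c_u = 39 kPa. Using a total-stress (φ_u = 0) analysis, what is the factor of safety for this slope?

FS = 1.44

Taking moments about the centre O, the resisting moment is provided by the undrained shear strength acting along the arc:
Arc length L_a = R·θ = 12.4·(79.8°·π/180) = 12.4·1.3928 = 17.27 m
M_R = c_u·L_a·R = 39·17.27·12.4 = 8352.0 kN·m/m
M_D = W·d = 1212·4.79 = 5805.5 kN·m/m
FS = M_R / M_D = 8352.0 / 5805.5 = 1.439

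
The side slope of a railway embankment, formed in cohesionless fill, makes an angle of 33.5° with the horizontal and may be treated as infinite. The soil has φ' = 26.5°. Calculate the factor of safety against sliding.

FS = 0.75

For a dry cohesionless infinite slope the factor of safety is FS = tanφ' / tanβ.
FS = tan26.5° / tan33.5° = 0.4986 / 0.6619 = 0.753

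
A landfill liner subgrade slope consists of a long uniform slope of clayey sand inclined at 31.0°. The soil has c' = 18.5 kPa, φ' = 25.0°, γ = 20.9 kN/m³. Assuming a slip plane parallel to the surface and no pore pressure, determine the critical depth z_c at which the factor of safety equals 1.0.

Setting FS = 1.00 in FS = [c' + γz cos²β tanφ'] / [γz sinβ cosβ] and solving for z:
z = c' / [γ cosβ (FS·sinβ − cosβ·tanφ')]
  = 18.5 / [20.9·cos31.0°·(1.00·sin31.0° − cos31.0°·tan25.0°)]
  = 18.5 / [20.9·0.8572·(1.00·0.5150 − 0.8572·0.4663)]
  = 18.5 / 2.0662 = 8.954 m

z_c = 8.95 m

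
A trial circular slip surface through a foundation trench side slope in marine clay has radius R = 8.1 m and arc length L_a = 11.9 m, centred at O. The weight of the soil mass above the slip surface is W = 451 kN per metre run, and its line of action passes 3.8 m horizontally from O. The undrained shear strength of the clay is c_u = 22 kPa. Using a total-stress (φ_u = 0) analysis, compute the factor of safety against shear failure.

Taking moments about the centre O, the resisting moment is provided by the undrained shear strength acting along the arc:
M_R = c_u·L_a·R = 22·11.90·8.1 = 2120.6 kN·m/m
M_D = W·d = 451·3.8 = 1713.8 kN·m/m
FS = M_R / M_D = 2120.6 / 1713.8 = 1.237

FS = 1.24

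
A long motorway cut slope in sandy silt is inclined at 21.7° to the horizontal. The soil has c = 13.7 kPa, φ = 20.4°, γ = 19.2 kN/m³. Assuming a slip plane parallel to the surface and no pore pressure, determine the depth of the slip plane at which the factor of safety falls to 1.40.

Setting FS = 1.40 in FS = [c + γz cos²β tanφ] / [γz sinβ cosβ] and solving for z:
z = c / [γ cosβ (FS·sinβ − cosβ·tanφ)]
  = 13.7 / [19.2·cos21.7°·(1.40·sin21.7° − cos21.7°·tan20.4°)]
  = 13.7 / [19.2·0.9291·(1.40·0.3697 − 0.9291·0.3719)]
  = 13.7 / 3.0702 = 4.462 m

z = 4.46 m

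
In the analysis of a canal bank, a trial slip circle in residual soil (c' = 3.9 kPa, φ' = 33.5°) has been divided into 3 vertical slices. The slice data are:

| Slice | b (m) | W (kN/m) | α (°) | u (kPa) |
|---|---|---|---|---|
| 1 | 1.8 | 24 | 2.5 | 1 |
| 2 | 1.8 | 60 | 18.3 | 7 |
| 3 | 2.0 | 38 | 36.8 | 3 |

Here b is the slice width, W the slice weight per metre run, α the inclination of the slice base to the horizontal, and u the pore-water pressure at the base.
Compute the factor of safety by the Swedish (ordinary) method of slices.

FS = 1.94

Ordinary method of slices: FS = Σ[c'·Δl_i + (W_i cosα_i − u_i·Δl_i)·tanφ'] / Σ W_i sinα_i, with Δl_i = b_i / cosα_i.
Slice 1: Δl = 1.8/cos2.5° = 1.802 m; N'_1 = 24·cos2.5° − 1·1.802 = 22.2; c'Δl = 7.03; W sinα = 1.0
Slice 2: Δl = 1.8/cos18.3° = 1.896 m; N'_2 = 60·cos18.3° − 7·1.896 = 43.7; c'Δl = 7.39; W sinα = 18.8
Slice 3: Δl = 2.0/cos36.8° = 2.498 m; N'_3 = 38·cos36.8° − 3·2.498 = 22.9; c'Δl = 9.74; W sinα = 22.8
Σc'Δl = 24.2 kN/m; ΣN' = 88.8 kN/m; ΣW sinα = 42.6 kN/m
Resisting = 24.2 + 88.8·tan33.5° = 24.2 + 58.8 = 82.9 kN/m
FS = 82.9 / 42.6 = 1.945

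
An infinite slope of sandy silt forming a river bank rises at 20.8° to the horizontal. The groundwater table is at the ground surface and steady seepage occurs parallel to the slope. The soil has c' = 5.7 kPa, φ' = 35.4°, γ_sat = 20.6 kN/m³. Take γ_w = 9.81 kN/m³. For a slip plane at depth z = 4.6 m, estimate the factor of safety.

With seepage parallel to the slope and the water table at the surface, the effective normal stress on the slip plane uses the buoyant unit weight γ' = γ_sat − γ_w while the driving shear stress uses γ_sat:
FS = [c' + γ' z cos²β tanφ'] / [γ_sat z sinβ cosβ]
γ' = 20.6 − 9.81 = 10.79 kN/m³
Numerator = 5.7 + 10.79·4.6·cos²20.8°·tan35.4° = 5.7 + 10.79·4.6·0.8739·0.7107 = 36.525 kPa
Denominator = 20.6·4.6·sin20.8°·cos20.8° = 20.6·4.6·0.3551·0.9348 = 31.457 kPa
FS = 36.525 / 31.457 = 1.161

FS = 1.16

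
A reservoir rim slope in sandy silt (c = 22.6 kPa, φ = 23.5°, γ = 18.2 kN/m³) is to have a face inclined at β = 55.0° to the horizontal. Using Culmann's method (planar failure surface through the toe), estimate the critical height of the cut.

H_c = 25.32 m

Culmann's analysis gives the critical failure plane at α_cr = (β + φ)/2 = (55.0 + 23.5)/2 = 39.2°, and the critical height
H_c = (4c/γ) · sinβ cosφ / [1 − cos(β − φ)]
    = (4·22.6/18.2) · sin55.0°·cos23.5° / [1 − cos(31.5°)]
    = 4.967 · 0.8192·0.9171 / [1 − 0.8526]
    = 4.967 · 0.7512 / 0.1474
    = 25.32 m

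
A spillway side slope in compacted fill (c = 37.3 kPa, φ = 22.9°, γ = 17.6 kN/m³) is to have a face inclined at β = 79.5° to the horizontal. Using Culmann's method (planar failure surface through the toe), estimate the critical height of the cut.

H_c = 17.08 m

Culmann's analysis gives the critical failure plane at α_cr = (β + φ)/2 = (79.5 + 22.9)/2 = 51.2°, and the critical height
H_c = (4c/γ) · sinβ cosφ / [1 − cos(β − φ)]
    = (4·37.3/17.6) · sin79.5°·cos22.9° / [1 − cos(56.6°)]
    = 8.477 · 0.9833·0.9212 / [1 − 0.5505]
    = 8.477 · 0.9058 / 0.4495
    = 17.08 m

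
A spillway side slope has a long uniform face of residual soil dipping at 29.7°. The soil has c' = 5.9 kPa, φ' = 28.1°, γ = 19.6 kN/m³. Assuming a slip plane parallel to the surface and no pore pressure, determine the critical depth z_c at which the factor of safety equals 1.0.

z_c = 10.95 m

Setting FS = 1.00 in FS = [c' + γz cos²β tanφ'] / [γz sinβ cosβ] and solving for z:
z = c' / [γ cosβ (FS·sinβ − cosβ·tanφ')]
  = 5.9 / [19.6·cos29.7°·(1.00·sin29.7° − cos29.7°·tan28.1°)]
  = 5.9 / [19.6·0.8686·(1.00·0.4955 − 0.8686·0.5340)]
  = 5.9 / 0.5389 = 10.948 m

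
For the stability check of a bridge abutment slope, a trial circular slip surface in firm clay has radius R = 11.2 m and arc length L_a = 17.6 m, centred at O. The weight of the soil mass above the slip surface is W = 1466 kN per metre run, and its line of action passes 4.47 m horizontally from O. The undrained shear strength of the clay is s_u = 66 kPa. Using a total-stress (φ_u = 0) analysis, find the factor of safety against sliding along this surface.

FS = 1.99

Taking moments about the centre O, the resisting moment is provided by the undrained shear strength acting along the arc:
M_R = s_u·L_a·R = 66·17.60·11.2 = 13009.9 kN·m/m
M_D = W·d = 1466·4.47 = 6553.0 kN·m/m
FS = M_R / M_D = 13009.9 / 6553.0 = 1.985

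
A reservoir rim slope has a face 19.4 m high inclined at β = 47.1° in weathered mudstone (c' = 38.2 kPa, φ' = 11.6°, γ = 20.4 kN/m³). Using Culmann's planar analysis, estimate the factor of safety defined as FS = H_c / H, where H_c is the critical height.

FS = 1.49

H_c = (4c'/γ) · sinβ cosφ' / [1 − cos(β − φ')]
    = (4·38.2/20.4) · sin47.1°·cos11.6° / [1 − cos35.5°]
    = 7.490 · 0.7176 / 0.1859 = 28.91 m
FS = H_c / H = 28.91 / 19.4 = 1.490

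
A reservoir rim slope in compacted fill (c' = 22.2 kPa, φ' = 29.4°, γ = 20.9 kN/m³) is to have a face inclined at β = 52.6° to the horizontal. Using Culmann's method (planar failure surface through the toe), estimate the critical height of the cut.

Culmann's analysis gives the critical failure plane at α_cr = (β + φ')/2 = (52.6 + 29.4)/2 = 41.0°, and the critical height
H_c = (4c'/γ) · sinβ cosφ' / [1 − cos(β − φ')]
    = (4·22.2/20.9) · sin52.6°·cos29.4° / [1 − cos(23.2°)]
    = 4.249 · 0.7944·0.8712 / [1 − 0.9191]
    = 4.249 · 0.6921 / 0.0809
    = 36.36 m

H_c = 36.36 m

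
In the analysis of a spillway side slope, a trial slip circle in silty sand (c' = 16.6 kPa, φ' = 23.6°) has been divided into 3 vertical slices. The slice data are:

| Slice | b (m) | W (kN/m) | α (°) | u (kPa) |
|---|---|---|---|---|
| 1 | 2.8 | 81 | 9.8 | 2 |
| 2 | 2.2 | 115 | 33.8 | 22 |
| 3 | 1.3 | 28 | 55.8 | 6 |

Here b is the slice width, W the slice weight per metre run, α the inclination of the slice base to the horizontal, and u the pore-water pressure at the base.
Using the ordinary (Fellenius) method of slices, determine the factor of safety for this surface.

FS = 1.77

Ordinary method of slices: FS = Σ[c'·Δl_i + (W_i cosα_i − u_i·Δl_i)·tanφ'] / Σ W_i sinα_i, with Δl_i = b_i / cosα_i.
Slice 1: Δl = 2.8/cos9.8° = 2.841 m; N'_1 = 81·cos9.8° − 2·2.841 = 74.1; c'Δl = 47.17; W sinα = 13.8
Slice 2: Δl = 2.2/cos33.8° = 2.647 m; N'_2 = 115·cos33.8° − 22·2.647 = 37.3; c'Δl = 43.95; W sinα = 64.0
Slice 3: Δl = 1.3/cos55.8° = 2.313 m; N'_3 = 28·cos55.8° − 6·2.313 = 1.9; c'Δl = 38.39; W sinα = 23.2
Σc'Δl = 129.5 kN/m; ΣN' = 113.3 kN/m; ΣW sinα = 100.9 kN/m
Resisting = 129.5 + 113.3·tan23.6° = 129.5 + 49.5 = 179.0 kN/m
FS = 179.0 / 100.9 = 1.774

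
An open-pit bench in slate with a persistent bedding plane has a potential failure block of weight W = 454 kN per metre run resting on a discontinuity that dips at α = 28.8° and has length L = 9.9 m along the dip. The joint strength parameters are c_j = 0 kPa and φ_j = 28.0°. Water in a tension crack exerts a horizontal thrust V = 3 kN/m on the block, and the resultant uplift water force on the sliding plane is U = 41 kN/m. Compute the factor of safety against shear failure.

Resolving the block weight along and normal to the plane and applying the Mohr–Coulomb strength on the joint:
N' = W cosα − U − V sinα = 454·cos28.8° − 41 − 3·sin28.8° = 355.4 kN/m
Driving force T = W sinα + V cosα = 454·sin28.8° + 3·cos28.8° = 221.3 kN/m
Resisting force R = c_j·L + N'·tanφ_j = 0·9.9 + 355.4·tan28.0° = 0.0 + 189.0 = 189.0 kN/m
FS = R / T = 189.0 / 221.3 = 0.854

FS = 0.85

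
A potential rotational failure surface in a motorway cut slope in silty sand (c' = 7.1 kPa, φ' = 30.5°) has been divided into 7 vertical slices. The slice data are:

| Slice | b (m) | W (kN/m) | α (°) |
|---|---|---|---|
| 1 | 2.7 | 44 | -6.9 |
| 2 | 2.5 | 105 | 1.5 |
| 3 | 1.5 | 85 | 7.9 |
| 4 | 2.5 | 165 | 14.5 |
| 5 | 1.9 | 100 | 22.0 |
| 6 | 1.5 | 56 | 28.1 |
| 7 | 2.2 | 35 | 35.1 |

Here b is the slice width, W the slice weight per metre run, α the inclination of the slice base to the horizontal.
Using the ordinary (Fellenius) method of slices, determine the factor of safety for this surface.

FS = 3.30

Ordinary method of slices: FS = Σ[c'·Δl_i + (W_i cosα_i)·tanφ'] / Σ W_i sinα_i, with Δl_i = b_i / cosα_i.
Slice 1: Δl = 2.7/cos(-6.9°) = 2.720 m; N'_1 = 44·cos(-6.9°) = 43.7; c'Δl = 19.31; W sinα = -5.3
Slice 2: Δl = 2.5/cos1.5° = 2.501 m; N'_2 = 105·cos1.5° = 105.0; c'Δl = 17.76; W sinα = 2.7
Slice 3: Δl = 1.5/cos7.9° = 1.514 m; N'_3 = 85·cos7.9° = 84.2; c'Δl = 10.75; W sinα = 11.7
Slice 4: Δl = 2.5/cos14.5° = 2.582 m; N'_4 = 165·cos14.5° = 159.7; c'Δl = 18.33; W sinα = 41.3
Slice 5: Δl = 1.9/cos22.0° = 2.049 m; N'_5 = 100·cos22.0° = 92.7; c'Δl = 14.55; W sinα = 37.5
Slice 6: Δl = 1.5/cos28.1° = 1.700 m; N'_6 = 56·cos28.1° = 49.4; c'Δl = 12.07; W sinα = 26.4
Slice 7: Δl = 2.2/cos35.1° = 2.689 m; N'_7 = 35·cos35.1° = 28.6; c'Δl = 19.09; W sinα = 20.1
Σc'Δl = 111.9 kN/m; ΣN' = 563.3 kN/m; ΣW sinα = 134.4 kN/m
Resisting = 111.9 + 563.3·tan30.5° = 111.9 + 331.8 = 443.7 kN/m
FS = 443.7 / 134.4 = 3.301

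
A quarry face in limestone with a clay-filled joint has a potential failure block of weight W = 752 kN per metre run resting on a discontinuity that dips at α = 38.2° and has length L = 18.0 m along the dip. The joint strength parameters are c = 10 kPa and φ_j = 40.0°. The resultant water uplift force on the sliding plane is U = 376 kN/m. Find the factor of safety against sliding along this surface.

FS = 0.77

Resolving the block weight along and normal to the plane and applying the Mohr–Coulomb strength on the joint:
N' = W cosα − U = 752·cos38.2° − 376 = 215.0 kN/m
Driving force T = W sinα = 752·sin38.2° = 465.0 kN/m
Resisting force R = c·L + N'·tanφ_j = 10·18.0 + 215.0·tan40.0° = 180.0 + 180.4 = 360.4 kN/m
FS = R / T = 360.4 / 465.0 = 0.775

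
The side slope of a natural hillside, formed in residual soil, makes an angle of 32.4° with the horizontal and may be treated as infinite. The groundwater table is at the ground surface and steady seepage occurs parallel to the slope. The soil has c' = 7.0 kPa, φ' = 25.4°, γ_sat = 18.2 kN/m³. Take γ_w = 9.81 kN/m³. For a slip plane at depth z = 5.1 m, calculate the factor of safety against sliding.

FS = 0.51

With seepage parallel to the slope and the water table at the surface, the effective normal stress on the slip plane uses the buoyant unit weight γ' = γ_sat − γ_w while the driving shear stress uses γ_sat:
FS = [c' + γ' z cos²β tanφ'] / [γ_sat z sinβ cosβ]
γ' = 18.2 − 9.81 = 8.39 kN/m³
Numerator = 7.0 + 8.39·5.1·cos²32.4°·tan25.4° = 7.0 + 8.39·5.1·0.7129·0.4748 = 21.484 kPa
Denominator = 18.2·5.1·sin32.4°·cos32.4° = 18.2·5.1·0.5358·0.8443 = 41.993 kPa
FS = 21.484 / 41.993 = 0.512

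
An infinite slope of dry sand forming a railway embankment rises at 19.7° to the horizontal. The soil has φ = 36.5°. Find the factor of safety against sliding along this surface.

For a dry cohesionless infinite slope the factor of safety is FS = tanφ / tanβ.
FS = tan36.5° / tan19.7° = 0.7400 / 0.3581 = 2.067

FS = 2.07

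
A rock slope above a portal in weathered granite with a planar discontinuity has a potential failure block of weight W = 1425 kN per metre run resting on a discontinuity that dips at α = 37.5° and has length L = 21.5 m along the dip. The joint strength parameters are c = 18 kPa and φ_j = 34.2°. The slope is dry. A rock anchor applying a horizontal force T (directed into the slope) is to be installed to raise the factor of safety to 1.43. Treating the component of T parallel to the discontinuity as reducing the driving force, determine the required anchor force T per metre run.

T = 55 kN/m

Resolving forces along and normal to the sliding plane, with the horizontal anchor force T adding T·sinα to the effective normal force and T·cosα acting up the plane against the driving force:
FS = [cL + (W cosα + T sinα) tanφ_j] / [W sinα − T cosα]
Without the anchor: N' = 1130.5 kN/m, driving T_d = 867.5 kN/m, resisting R = 18·21.5 + 1130.5·tan34.2° = 1155.3 kN/m, FS = 1.33.
Setting FS = 1.43 and solving for T:
1.43·(867.5 − T cos37.5°) = 1155.3 + T sin37.5°·tan34.2°
T·(sin37.5°·tan34.2° + 1.43·cos37.5°) = 1.43·867.5 − 1155.3
T·(0.6088·0.6796 + 1.43·0.7934) = 1240.5 − 1155.3 = 85.2
T·1.5482 = 85.2
T = 55.0 kN/m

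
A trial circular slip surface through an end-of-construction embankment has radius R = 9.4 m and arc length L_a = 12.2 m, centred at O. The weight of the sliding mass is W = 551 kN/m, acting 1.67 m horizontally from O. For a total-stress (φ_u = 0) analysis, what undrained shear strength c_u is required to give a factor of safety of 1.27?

FS = c_u·L_a·R / (W·d), so c_u = FS·W·d / (L_a·R).
c_u = 1.27·551·1.67 / (12.20·9.4) = 1168.6 / 114.68 = 10.19 kPa

c_u = 10.2 kPa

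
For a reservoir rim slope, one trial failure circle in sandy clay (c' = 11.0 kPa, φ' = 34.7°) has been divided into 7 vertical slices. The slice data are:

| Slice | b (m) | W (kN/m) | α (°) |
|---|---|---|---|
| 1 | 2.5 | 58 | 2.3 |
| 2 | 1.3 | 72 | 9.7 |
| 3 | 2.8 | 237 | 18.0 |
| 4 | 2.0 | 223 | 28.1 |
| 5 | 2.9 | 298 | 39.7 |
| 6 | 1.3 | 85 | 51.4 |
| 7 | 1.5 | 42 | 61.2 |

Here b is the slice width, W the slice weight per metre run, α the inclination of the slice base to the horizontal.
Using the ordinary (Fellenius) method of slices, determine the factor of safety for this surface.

FS = 1.62

Ordinary method of slices: FS = Σ[c'·Δl_i + (W_i cosα_i)·tanφ'] / Σ W_i sinα_i, with Δl_i = b_i / cosα_i.
Slice 1: Δl = 2.5/cos2.3° = 2.502 m; N'_1 = 58·cos2.3° = 58.0; c'Δl = 27.52; W sinα = 2.3
Slice 2: Δl = 1.3/cos9.7° = 1.319 m; N'_2 = 72·cos9.7° = 71.0; c'Δl = 14.51; W sinα = 12.1
Slice 3: Δl = 2.8/cos18.0° = 2.944 m; N'_3 = 237·cos18.0° = 225.4; c'Δl = 32.39; W sinα = 73.2
Slice 4: Δl = 2.0/cos28.1° = 2.267 m; N'_4 = 223·cos28.1° = 196.7; c'Δl = 24.94; W sinα = 105.0
Slice 5: Δl = 2.9/cos39.7° = 3.769 m; N'_5 = 298·cos39.7° = 229.3; c'Δl = 41.46; W sinα = 190.4
Slice 6: Δl = 1.3/cos51.4° = 2.084 m; N'_6 = 85·cos51.4° = 53.0; c'Δl = 22.92; W sinα = 66.4
Slice 7: Δl = 1.5/cos61.2° = 3.114 m; N'_7 = 42·cos61.2° = 20.2; c'Δl = 34.25; W sinα = 36.8
Σc'Δl = 198.0 kN/m; ΣN' = 853.6 kN/m; ΣW sinα = 486.3 kN/m
Resisting = 198.0 + 853.6·tan34.7° = 198.0 + 591.0 = 789.0 kN/m
FS = 789.0 / 486.3 = 1.622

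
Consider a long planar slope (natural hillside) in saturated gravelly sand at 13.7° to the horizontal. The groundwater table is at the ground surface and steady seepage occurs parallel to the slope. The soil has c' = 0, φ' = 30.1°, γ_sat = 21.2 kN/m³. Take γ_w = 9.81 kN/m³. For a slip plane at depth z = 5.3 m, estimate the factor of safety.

With seepage parallel to the slope and the water table at the surface, the effective normal stress on the slip plane uses the buoyant unit weight γ' = γ_sat − γ_w while the driving shear stress uses γ_sat:
FS = [c' + γ' z cos²β tanφ'] / [γ_sat z sinβ cosβ]
(For c' = 0 this reduces to FS = (γ'/γ_sat)·tanφ'/tanβ.)
γ' = 21.2 − 9.81 = 11.39 kN/m³
Numerator = 0.0 + 11.39·5.3·cos²13.7°·tan30.1° = 0.0 + 11.39·5.3·0.9439·0.5797 = 33.031 kPa
Denominator = 21.2·5.3·sin13.7°·cos13.7° = 21.2·5.3·0.2368·0.9715 = 25.854 kPa
FS = 33.031 / 25.854 = 1.278

FS = 1.28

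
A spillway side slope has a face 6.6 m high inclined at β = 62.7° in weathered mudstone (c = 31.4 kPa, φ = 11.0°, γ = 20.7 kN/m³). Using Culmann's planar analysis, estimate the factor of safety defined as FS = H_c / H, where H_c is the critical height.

FS = 2.11

H_c = (4c/γ) · sinβ cosφ / [1 − cos(β − φ)]
    = (4·31.4/20.7) · sin62.7°·cos11.0° / [1 − cos51.7°]
    = 6.068 · 0.8723 / 0.3802 = 13.92 m
FS = H_c / H = 13.92 / 6.6 = 2.109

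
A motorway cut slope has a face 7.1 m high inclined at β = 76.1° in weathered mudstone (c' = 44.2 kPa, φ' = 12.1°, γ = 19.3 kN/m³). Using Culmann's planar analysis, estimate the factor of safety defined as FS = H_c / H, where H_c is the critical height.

H_c = (4c'/γ) · sinβ cosφ' / [1 − cos(β − φ')]
    = (4·44.2/19.3) · sin76.1°·cos12.1° / [1 − cos64.0°]
    = 9.161 · 0.9492 / 0.5616 = 15.48 m
FS = H_c / H = 15.48 / 7.1 = 2.180

FS = 2.18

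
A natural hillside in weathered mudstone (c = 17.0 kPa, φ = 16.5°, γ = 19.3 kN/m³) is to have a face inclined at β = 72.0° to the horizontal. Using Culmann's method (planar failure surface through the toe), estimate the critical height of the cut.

H_c = 7.41 m

Culmann's analysis gives the critical failure plane at α_cr = (β + φ)/2 = (72.0 + 16.5)/2 = 44.2°, and the critical height
H_c = (4c/γ) · sinβ cosφ / [1 − cos(β − φ)]
    = (4·17.0/19.3) · sin72.0°·cos16.5° / [1 − cos(55.5°)]
    = 3.523 · 0.9511·0.9588 / [1 − 0.5664]
    = 3.523 · 0.9119 / 0.4336
    = 7.41 m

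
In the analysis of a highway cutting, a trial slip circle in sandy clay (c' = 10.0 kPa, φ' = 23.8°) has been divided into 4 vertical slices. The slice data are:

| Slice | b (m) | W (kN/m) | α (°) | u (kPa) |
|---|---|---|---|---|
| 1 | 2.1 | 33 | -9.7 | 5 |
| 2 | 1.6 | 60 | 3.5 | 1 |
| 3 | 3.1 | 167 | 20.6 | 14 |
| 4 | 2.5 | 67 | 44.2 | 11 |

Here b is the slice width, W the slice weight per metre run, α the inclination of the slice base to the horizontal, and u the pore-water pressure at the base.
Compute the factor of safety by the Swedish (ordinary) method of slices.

FS = 1.87

Ordinary method of slices: FS = Σ[c'·Δl_i + (W_i cosα_i − u_i·Δl_i)·tanφ'] / Σ W_i sinα_i, with Δl_i = b_i / cosα_i.
Slice 1: Δl = 2.1/cos(-9.7°) = 2.130 m; N'_1 = 33·cos(-9.7°) − 5·2.130 = 21.9; c'Δl = 21.30; W sinα = -5.6
Slice 2: Δl = 1.6/cos3.5° = 1.603 m; N'_2 = 60·cos3.5° − 1·1.603 = 58.3; c'Δl = 16.03; W sinα = 3.7
Slice 3: Δl = 3.1/cos20.6° = 3.312 m; N'_3 = 167·cos20.6° − 14·3.312 = 110.0; c'Δl = 33.12; W sinα = 58.8
Slice 4: Δl = 2.5/cos44.2° = 3.487 m; N'_4 = 67·cos44.2° − 11·3.487 = 9.7; c'Δl = 34.87; W sinα = 46.7
Σc'Δl = 105.3 kN/m; ΣN' = 199.8 kN/m; ΣW sinα = 103.6 kN/m
Resisting = 105.3 + 199.8·tan23.8° = 105.3 + 88.1 = 193.4 kN/m
FS = 193.4 / 103.6 = 1.868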